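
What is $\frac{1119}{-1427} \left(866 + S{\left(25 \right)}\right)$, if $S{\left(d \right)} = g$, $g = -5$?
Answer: $- \frac{963459}{1427} \approx -675.16$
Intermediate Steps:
$S{\left(d \right)} = -5$
$\frac{1119}{-1427} \left(866 + S{\left(25 \right)}\right) = \frac{1119}{-1427} \left(866 - 5\right) = 1119 \left(- \frac{1}{1427}\right) 861 = \left(- \frac{1119}{1427}\right) 861 = - \frac{963459}{1427}$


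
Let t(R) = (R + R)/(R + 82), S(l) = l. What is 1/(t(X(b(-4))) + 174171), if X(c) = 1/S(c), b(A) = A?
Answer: 327/56953915 ≈ 5.7415e-6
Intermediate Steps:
X(c) = 1/c
t(R) = 2*R/(82 + R) (t(R) = (2*R)/(82 + R) = 2*R/(82 + R))
1/(t(X(b(-4))) + 174171) = 1/(2/(-4*(82 + 1/(-4))) + 174171) = 1/(2*(-1/4)/(82 - 1/4) + 174171) = 1/(2*(-1/4)/(327/4) + 174171) = 1/(2*(-1/4)*(4/327) + 174171) = 1/(-2/327 + 174171) = 1/(56953915/327) = 327/56953915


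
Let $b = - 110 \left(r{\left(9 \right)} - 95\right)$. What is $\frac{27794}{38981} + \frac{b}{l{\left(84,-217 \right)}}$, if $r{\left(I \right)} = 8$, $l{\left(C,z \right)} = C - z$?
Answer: $\frac{381414164}{11733281} \approx 32.507$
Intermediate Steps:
$b = 9570$ ($b = - 110 \left(8 - 95\right) = \left(-110\right) \left(-87\right) = 9570$)
$\frac{27794}{38981} + \frac{b}{l{\left(84,-217 \right)}} = \frac{27794}{38981} + \frac{9570}{84 - -217} = 27794 \cdot \frac{1}{38981} + \frac{9570}{84 + 217} = \frac{27794}{38981} + \frac{9570}{301} = \frac{381414164}{11733281}$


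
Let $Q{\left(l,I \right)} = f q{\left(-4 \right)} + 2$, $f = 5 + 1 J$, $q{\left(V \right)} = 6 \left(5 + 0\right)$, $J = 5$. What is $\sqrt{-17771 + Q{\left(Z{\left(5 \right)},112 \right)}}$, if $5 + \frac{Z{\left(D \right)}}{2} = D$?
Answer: $3 i \sqrt{1941} \approx 132.17 i$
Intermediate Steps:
$q{\left(V \right)} = 30$ ($q{\left(V \right)} = 6 \cdot 5 = 30$)
$f = 10$ ($f = 5 + 1 \cdot 5 = 5 + 5 = 10$)
$Z{\left(D \right)} = -10 + 2 D$
$Q{\left(l,I \right)} = 302$ ($Q{\left(l,I \right)} = 10 \cdot 30 + 2 = 300 + 2 = 302$)
$\sqrt{-17771 + Q{\left(Z{\left(5 \right)},112 \right)}} = \sqrt{-17771 + 302} = \sqrt{-17469} = 3 i \sqrt{1941}$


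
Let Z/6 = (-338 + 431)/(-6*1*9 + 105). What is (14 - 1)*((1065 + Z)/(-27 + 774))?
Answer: 79261/4233 ≈ 18.725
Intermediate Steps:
Z = 186/17 (Z = 6*((-338 + 431)/(-6*1*9 + 105)) = 6*(93/(-6*9 + 105)) = 6*(93/(-54 + 105)) = 6*(93/51) = 6*(93*(1/51)) = 6*(31/17) = 186/17 ≈ 10.941)
(14 - 1)*((1065 + Z)/(-27 + 774)) = (14 - 1)*((1065 + 186/17)/(-27 + 774)) = 13*((18291/17)/747) = 13*((18291/17)*(1/747)) = 13*(6097/4233) = 79261/4233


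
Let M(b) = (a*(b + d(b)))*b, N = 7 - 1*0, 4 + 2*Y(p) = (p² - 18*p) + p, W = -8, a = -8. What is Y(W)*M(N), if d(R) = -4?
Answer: -16464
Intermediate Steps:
Y(p) = -2 + p²/2 - 17*p/2 (Y(p) = -2 + ((p² - 18*p) + p)/2 = -2 + (p² - 17*p)/2 = -2 + (p²/2 - 17*p/2) = -2 + p²/2 - 17*p/2)
N = 7 (N = 7 + 0 = 7)
M(b) = b*(32 - 8*b) (M(b) = (-8*(b - 4))*b = (-8*(-4 + b))*b = (32 - 8*b)*b = b*(32 - 8*b))
Y(W)*M(N) = (-2 + (½)*(-8)² - 17/2*(-8))*(8*7*(4 - 1*7)) = (-2 + (½)*64 + 68)*(8*7*(4 - 7)) = (-2 + 32 + 68)*(8*7*(-3)) = 98*(-168) = -16464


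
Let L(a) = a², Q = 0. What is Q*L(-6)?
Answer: 0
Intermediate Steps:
Q*L(-6) = 0*(-6)² = 0*36 = 0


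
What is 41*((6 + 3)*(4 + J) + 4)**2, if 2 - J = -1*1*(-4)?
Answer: 19844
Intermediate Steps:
J = -2 (J = 2 - (-1*1)*(-4) = 2 - (-1)*(-4) = 2 - 1*4 = 2 - 4 = -2)
41*((6 + 3)*(4 + J) + 4)**2 = 41*((6 + 3)*(4 - 2) + 4)**2 = 41*(9*2 + 4)**2 = 41*(18 + 4)**2 = 41*22**2 = 41*484 = 19844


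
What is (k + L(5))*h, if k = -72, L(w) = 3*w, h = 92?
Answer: -5244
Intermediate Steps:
(k + L(5))*h = (-72 + 3*5)*92 = (-72 + 15)*92 = -57*92 = -5244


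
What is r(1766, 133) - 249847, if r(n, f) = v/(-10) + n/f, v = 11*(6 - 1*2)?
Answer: -166142351/665 ≈ -2.4984e+5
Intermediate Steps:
v = 44 (v = 11*(6 - 2) = 11*4 = 44)
r(n, f) = -22/5 + n/f (r(n, f) = 44/(-10) + n/f = 44*(-⅒) + n/f = -22/5 + n/f)
r(1766, 133) - 249847 = (-22/5 + 1766/133) - 249847 = 5904/665 - 249847 = -166142351/665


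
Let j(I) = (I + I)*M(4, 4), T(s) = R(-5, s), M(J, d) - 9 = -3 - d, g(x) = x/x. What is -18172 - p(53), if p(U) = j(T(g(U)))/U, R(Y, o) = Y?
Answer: -963096/53 ≈ -18172.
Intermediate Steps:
g(x) = 1
M(J, d) = 6 - d (M(J, d) = 9 + (-3 - d) = 6 - d)
T(s) = -5
j(I) = 4*I (j(I) = (I + I)*(6 - 1*4) = (2*I)*(6 - 4) = (2*I)*2 = 4*I)
p(U) = -20/U (p(U) = (4*(-5))/U = -20/U)
-18172 - p(53) = -18172 - (-20)/53 = -18172 - 1*(-20/53) = -18172 + 20/53 = -963096/53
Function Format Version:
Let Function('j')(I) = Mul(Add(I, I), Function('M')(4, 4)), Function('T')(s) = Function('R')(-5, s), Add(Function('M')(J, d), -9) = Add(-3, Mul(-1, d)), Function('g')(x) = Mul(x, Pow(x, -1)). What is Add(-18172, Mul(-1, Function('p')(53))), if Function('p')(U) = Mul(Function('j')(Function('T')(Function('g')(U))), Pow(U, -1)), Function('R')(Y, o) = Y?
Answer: Rational(-963096, 53) ≈ -18172.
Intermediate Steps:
Function('g')(x) = 1
Function('M')(J, d) = Add(6, Mul(-1, d)) (Function('M')(J, d) = Add(9, Add(-3, Mul(-1, d))) = Add(6, Mul(-1, d)))
Function('T')(s) = -5
Function('j')(I) = Mul(4, I) (Function('j')(I) = Mul(Add(I, I), Add(6, Mul(-1, 4))) = Mul(Mul(2, I), Add(6, -4)) = Mul(Mul(2, I), 2) = Mul(4, I))
Function('p')(U) = Mul(-20, Pow(U, -1)) (Function('p')(U) = Mul(Mul(4, -5), Pow(U, -1)) = Mul(-20, Pow(U, -1)))
Add(-18172, Mul(-1, Function('p')(53))) = Add(-18172, Mul(-1, Mul(-20, Pow(53, -1)))) = Add(-18172, Mul(-1, Mul(-20, Rational(1, 53)))) = Add(-18172, Mul(-1, Rational(-20, 53))) = Add(-18172, Rational(20, 53)) = Rational(-963096, 53)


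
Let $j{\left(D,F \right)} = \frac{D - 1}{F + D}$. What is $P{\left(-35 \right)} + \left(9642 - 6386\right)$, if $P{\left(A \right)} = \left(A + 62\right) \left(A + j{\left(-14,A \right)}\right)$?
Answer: $\frac{113644}{49} \approx 2319.3$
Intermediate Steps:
$j{\left(D,F \right)} = \frac{-1 + D}{D + F}$
$P{\left(A \right)} = \left(62 + A\right) \left(A - \frac{15}{-14 + A}\right)$ ($P{\left(A \right)} = \left(A + 62\right) \left(A + \frac{-1 - 14}{-14 + A}\right) = \left(62 + A\right) \left(A + \frac{1}{-14 + A} \left(-15\right)\right) = \left(62 + A\right) \left(A - \frac{15}{-14 + A}\right)$)
$P{\left(-35 \right)} + \left(9642 - 6386\right) = \frac{-930 - -525 - 35 \left(-14 - 35\right) \left(62 - 35\right)}{-14 - 35} + \left(9642 - 6386\right) = \frac{-930 + 525 - \left(-1715\right) 27}{-49} + \left(9642 - 6386\right) = - \frac{-930 + 525 + 46305}{49} + 3256 = \left(- \frac{1}{49}\right) 45900 + 3256 = - \frac{45900}{49} + 3256 = \frac{113644}{49}$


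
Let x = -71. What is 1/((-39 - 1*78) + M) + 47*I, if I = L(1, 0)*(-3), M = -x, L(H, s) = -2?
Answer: 12971/46 ≈ 281.98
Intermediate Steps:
M = 71 (M = -1*(-71) = 71)
I = 6 (I = -2*(-3) = 6)
1/((-39 - 1*78) + M) + 47*I = 1/((-39 - 1*78) + 71) + 47*6 = 1/((-39 - 78) + 71) + 282 = 1/(-117 + 71) + 282 = 1/(-46) + 282 = -1/46 + 282 = 12971/46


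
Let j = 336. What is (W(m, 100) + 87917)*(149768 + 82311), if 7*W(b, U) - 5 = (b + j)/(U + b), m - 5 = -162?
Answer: 8141096688131/399 ≈ 2.0404e+10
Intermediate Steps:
m = -157 (m = 5 - 162 = -157)
W(b, U) = 5/7 + (336 + b)/(7*(U + b)) (W(b, U) = 5/7 + ((b + 336)/(U + b))/7 = 5/7 + ((336 + b)/(U + b))/7 = 5/7 + (336 + b)/(7*(U + b)))
(W(m, 100) + 87917)*(149768 + 82311) = ((336 + 5*100 + 6*(-157))/(7*(100 - 157)) + 87917)*(149768 + 82311) = ((⅐)*(336 + 500 - 942)/(-57) + 87917)*232079 = ((⅐)*(-1/57)*(-106) + 87917)*232079 = (106/399 + 87917)*232079 = (35078989/399)*232079 = 8141096688131/399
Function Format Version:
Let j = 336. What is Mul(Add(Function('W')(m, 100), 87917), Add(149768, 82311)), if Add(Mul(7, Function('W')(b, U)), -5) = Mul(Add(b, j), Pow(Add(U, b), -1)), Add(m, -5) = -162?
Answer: Rational(8141096688131, 399) ≈ 2.0404e+10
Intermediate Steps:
m = -157 (m = Add(5, -162) = -157)
Function('W')(b, U) = Add(Rational(5, 7), Mul(Rational(1, 7), Pow(Add(U, b), -1), Add(336, b))) (Function('W')(b, U) = Add(Rational(5, 7), Mul(Rational(1, 7), Mul(Add(b, 336), Pow(Add(U, b), -1)))) = Add(Rational(5, 7), Mul(Rational(1, 7), Mul(Add(336, b), Pow(Add(U, b), -1)))) = Add(Rational(5, 7), Mul(Rational(1, 7), Mul(Pow(Add(U, b), -1), Add(336, b)))) = Add(Rational(5, 7), Mul(Rational(1, 7), Pow(Add(U, b), -1), Add(336, b))))
Mul(Add(Function('W')(m, 100), 87917), Add(149768, 82311)) = Mul(Add(Mul(Rational(1, 7), Pow(Add(100, -157), -1), Add(336, Mul(5, 100), Mul(6, -157))), 87917), Add(149768, 82311)) = Mul(Add(Mul(Rational(1, 7), Pow(-57, -1), Add(336, 500, -942)), 87917), 232079) = Mul(Add(Mul(Rational(1, 7), Rational(-1, 57), -106), 87917), 232079) = Mul(Add(Rational(106, 399), 87917), 232079) = Mul(Rational(35078989, 399), 232079) = Rational(8141096688131, 399)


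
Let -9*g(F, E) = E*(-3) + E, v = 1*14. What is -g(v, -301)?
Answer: 602/9 ≈ 66.889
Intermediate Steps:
v = 14
g(F, E) = 2*E/9 (g(F, E) = -(E*(-3) + E)/9 = -(-3*E + E)/9 = -(-2)*E/9 = 2*E/9)
-g(v, -301) = -2*(-301)/9 = -1*(-602/9) = 602/9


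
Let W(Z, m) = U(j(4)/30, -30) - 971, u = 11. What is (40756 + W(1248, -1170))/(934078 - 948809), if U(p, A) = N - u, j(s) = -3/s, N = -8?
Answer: -39766/14731 ≈ -2.6995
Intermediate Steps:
U(p, A) = -19 (U(p, A) = -8 - 1*11 = -8 - 11 = -19)
W(Z, m) = -990 (W(Z, m) = -19 - 971 = -990)
(40756 + W(1248, -1170))/(934078 - 948809) = (40756 - 990)/(934078 - 948809) = 39766/(-14731) = 39766*(-1/14731) = -39766/14731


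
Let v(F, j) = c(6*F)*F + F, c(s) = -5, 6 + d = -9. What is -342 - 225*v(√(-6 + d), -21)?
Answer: -342 + 900*I*√21 ≈ -342.0 + 4124.3*I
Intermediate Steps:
d = -15 (d = -6 - 9 = -15)
v(F, j) = -4*F (v(F, j) = -5*F + F = -4*F)
-342 - 225*v(√(-6 + d), -21) = -342 - (-900)*√(-6 - 15) = -342 - (-900)*√(-21) = -342 - (-900)*I*√21 = -342 + 900*I*√21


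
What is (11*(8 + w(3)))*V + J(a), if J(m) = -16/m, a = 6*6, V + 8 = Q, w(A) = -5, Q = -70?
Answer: -23170/9 ≈ -2574.4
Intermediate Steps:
V = -78 (V = -8 - 70 = -78)
a = 36
(11*(8 + w(3)))*V + J(a) = (11*(8 - 5))*(-78) - 16/36 = (11*3)*(-78) - 16*1/36 = 33*(-78) - 4/9 = -2574 - 4/9 = -23170/9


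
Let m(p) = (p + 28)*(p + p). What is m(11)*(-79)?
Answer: -67782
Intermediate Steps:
m(p) = 2*p*(28 + p) (m(p) = (28 + p)*(2*p) = 2*p*(28 + p))
m(11)*(-79) = (2*11*(28 + 11))*(-79) = (2*11*39)*(-79) = 858*(-79) = -67782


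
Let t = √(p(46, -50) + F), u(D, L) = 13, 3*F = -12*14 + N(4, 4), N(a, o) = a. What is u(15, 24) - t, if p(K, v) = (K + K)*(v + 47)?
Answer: 13 - 4*I*√186/3 ≈ 13.0 - 18.184*I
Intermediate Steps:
p(K, v) = 2*K*(47 + v) (p(K, v) = (2*K)*(47 + v) = 2*K*(47 + v))
F = -164/3 (F = (-12*14 + 4)/3 = (-168 + 4)/3 = (⅓)*(-164) = -164/3 ≈ -54.667)
t = 4*I*√186/3 (t = √(2*46*(47 - 50) - 164/3) = √(2*46*(-3) - 164/3) = √(-276 - 164/3) = √(-992/3) = 4*I*√186/3 ≈ 18.184*I)
u(15, 24) - t = 13 - 4*I*√186/3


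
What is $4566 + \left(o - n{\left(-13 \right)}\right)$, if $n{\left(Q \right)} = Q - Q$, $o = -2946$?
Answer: $1620$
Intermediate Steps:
$n{\left(Q \right)} = 0$
$4566 + \left(o - n{\left(-13 \right)}\right) = 4566 - 2946 = 1620$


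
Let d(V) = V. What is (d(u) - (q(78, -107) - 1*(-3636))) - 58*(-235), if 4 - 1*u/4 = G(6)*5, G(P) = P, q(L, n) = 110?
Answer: 9780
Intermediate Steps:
u = -104 (u = 16 - 24*5 = 16 - 4*30 = 16 - 120 = -104)
(d(u) - (q(78, -107) - 1*(-3636))) - 58*(-235) = (-104 - (110 - 1*(-3636))) - 58*(-235) = (-104 - (110 + 3636)) + 13630 = (-104 - 1*3746) + 13630 = (-104 - 3746) + 13630 = -3850 + 13630 = 9780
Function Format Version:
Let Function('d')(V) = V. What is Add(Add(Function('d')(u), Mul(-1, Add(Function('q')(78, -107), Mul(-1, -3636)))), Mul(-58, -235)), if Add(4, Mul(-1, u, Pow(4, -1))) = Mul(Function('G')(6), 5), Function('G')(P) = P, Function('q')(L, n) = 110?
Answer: 9780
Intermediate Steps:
u = -104 (u = Add(16, Mul(-4, Mul(6, 5))) = Add(16, Mul(-4, 30)) = Add(16, -120) = -104)
Add(Add(Function('d')(u), Mul(-1, Add(Function('q')(78, -107), Mul(-1, -3636)))), Mul(-58, -235)) = Add(Add(-104, Mul(-1, Add(110, Mul(-1, -3636)))), Mul(-58, -235)) = Add(Add(-104, Mul(-1, Add(110, 3636))), 13630) = Add(Add(-104, Mul(-1, 3746)), 13630) = Add(Add(-104, -3746), 13630) = Add(-3850, 13630) = 9780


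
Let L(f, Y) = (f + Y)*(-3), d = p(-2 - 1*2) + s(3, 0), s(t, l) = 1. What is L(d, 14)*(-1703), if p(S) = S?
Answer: 56199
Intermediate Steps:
d = -3 (d = (-2 - 1*2) + 1 = (-2 - 2) + 1 = -4 + 1 = -3)
L(f, Y) = -3*Y - 3*f (L(f, Y) = (Y + f)*(-3) = -3*Y - 3*f)
L(d, 14)*(-1703) = (-3*14 - 3*(-3))*(-1703) = (-42 + 9)*(-1703) = -33*(-1703) = 56199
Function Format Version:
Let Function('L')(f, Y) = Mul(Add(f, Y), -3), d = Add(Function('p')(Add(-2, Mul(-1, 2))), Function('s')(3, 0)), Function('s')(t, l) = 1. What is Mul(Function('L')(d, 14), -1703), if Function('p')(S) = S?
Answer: 56199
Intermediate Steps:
d = -3 (d = Add(Add(-2, Mul(-1, 2)), 1) = Add(Add(-2, -2), 1) = Add(-4, 1) = -3)
Function('L')(f, Y) = Add(Mul(-3, Y), Mul(-3, f)) (Function('L')(f, Y) = Mul(Add(Y, f), -3) = Add(Mul(-3, Y), Mul(-3, f)))
Mul(Function('L')(d, 14), -1703) = Mul(Add(Mul(-3, 14), Mul(-3, -3)), -1703) = Mul(Add(-42, 9), -1703) = Mul(-33, -1703) = 56199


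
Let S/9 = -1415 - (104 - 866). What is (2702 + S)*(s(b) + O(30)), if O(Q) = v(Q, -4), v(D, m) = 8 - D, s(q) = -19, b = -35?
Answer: 130175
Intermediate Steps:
O(Q) = 8 - Q
S = -5877 (S = 9*(-1415 - (104 - 866)) = 9*(-1415 - 1*(-762)) = 9*(-1415 + 762) = 9*(-653) = -5877)
(2702 + S)*(s(b) + O(30)) = (2702 - 5877)*(-19 + (8 - 1*30)) = -3175*(-19 + (8 - 30)) = -3175*(-19 - 22) = -3175*(-41) = 130175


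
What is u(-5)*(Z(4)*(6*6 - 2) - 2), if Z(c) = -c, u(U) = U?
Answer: 690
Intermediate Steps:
u(-5)*(Z(4)*(6*6 - 2) - 2) = -5*((-1*4)*(6*6 - 2) - 2) = -5*(-4*(36 - 2) - 2) = -5*(-4*34 - 2) = -5*(-136 - 2) = -5*(-138) = 690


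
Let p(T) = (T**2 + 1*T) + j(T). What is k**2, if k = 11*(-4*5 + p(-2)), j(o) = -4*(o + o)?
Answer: 484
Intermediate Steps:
j(o) = -8*o
p(T) = T**2 - 7*T (p(T) = (T**2 + 1*T) - 8*T = (T**2 + T) - 8*T = (T + T**2) - 8*T = T**2 - 7*T)
k = -22 (k = 11*(-4*5 - 2*(-7 - 2)) = 11*(-20 - 2*(-9)) = 11*(-20 + 18) = 11*(-2) = -22)
k**2 = (-22)**2 = 484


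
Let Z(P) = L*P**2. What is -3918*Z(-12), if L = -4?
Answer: 2256768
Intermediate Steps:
Z(P) = -4*P**2
-3918*Z(-12) = -(-15672)*(-12)**2 = -(-15672)*144 = -3918*(-576) = 2256768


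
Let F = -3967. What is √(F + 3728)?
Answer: I*√239 ≈ 15.46*I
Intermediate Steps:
√(F + 3728) = √(-3967 + 3728) = √(-239) = I*√239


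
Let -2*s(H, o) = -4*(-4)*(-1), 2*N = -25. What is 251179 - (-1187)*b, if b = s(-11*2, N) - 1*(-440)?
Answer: 782955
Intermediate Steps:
N = -25/2 (N = (½)*(-25) = -25/2 ≈ -12.500)
s(H, o) = 8 (s(H, o) = -(-4*(-4))*(-1)/2 = -8*(-1) = -½*(-16) = 8)
b = 448 (b = 8 - 1*(-440) = 8 + 440 = 448)
251179 - (-1187)*b = 251179 - (-1187)*448 = 251179 - 1*(-531776) = 251179 + 531776 = 782955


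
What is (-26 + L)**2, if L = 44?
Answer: 324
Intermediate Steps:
(-26 + L)**2 = (-26 + 44)**2 = 18**2 = 324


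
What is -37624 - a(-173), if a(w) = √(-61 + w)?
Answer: -37624 - 3*I*√26 ≈ -37624.0 - 15.297*I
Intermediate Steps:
-37624 - a(-173) = -37624 - √(-61 - 173) = -37624 - √(-234) = -37624 - 3*I*√26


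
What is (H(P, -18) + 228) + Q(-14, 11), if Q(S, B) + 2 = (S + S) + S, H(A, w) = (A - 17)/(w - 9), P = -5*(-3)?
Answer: 4970/27 ≈ 184.07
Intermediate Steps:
P = 15
H(A, w) = (-17 + A)/(-9 + w)
Q(S, B) = -2 + 3*S (Q(S, B) = -2 + ((S + S) + S) = -2 + (2*S + S) = -2 + 3*S)
(H(P, -18) + 228) + Q(-14, 11) = ((-17 + 15)/(-9 - 18) + 228) + (-2 + 3*(-14)) = (-2/(-27) + 228) + (-2 - 42) = (-1/27*(-2) + 228) - 44 = (2/27 + 228) - 44 = 6158/27 - 44 = 4970/27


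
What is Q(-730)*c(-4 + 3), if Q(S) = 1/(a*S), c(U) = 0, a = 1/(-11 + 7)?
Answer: 0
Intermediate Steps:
a = -¼ (a = 1/(-4) = -¼ ≈ -0.25000)
Q(S) = -4/S (Q(S) = 1/(-S/4) = -4/S)
Q(-730)*c(-4 + 3) = -4/(-730)*0 = -4*(-1/730)*0 = (2/365)*0 = 0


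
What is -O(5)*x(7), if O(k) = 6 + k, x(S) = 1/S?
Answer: -11/7 ≈ -1.5714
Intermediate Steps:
-O(5)*x(7) = -(6 + 5)/7 = -11*(⅐) = -11/7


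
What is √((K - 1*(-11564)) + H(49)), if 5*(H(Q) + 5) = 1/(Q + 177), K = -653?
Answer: 3*√1547319170/1130 ≈ 104.43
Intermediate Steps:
H(Q) = -5 + 1/(5*(177 + Q)) (H(Q) = -5 + 1/(5*(Q + 177)) = -5 + 1/(5*(177 + Q)))
√((K - 1*(-11564)) + H(49)) = √((-653 - 1*(-11564)) + (-4424 - 25*49)/(5*(177 + 49))) = √((-653 + 11564) + (⅕)*(-4424 - 1225)/226) = √(10911 + (⅕)*(1/226)*(-5649)) = √(10911 - 5649/1130) = √(12323781/1130) = 3*√1547319170/1130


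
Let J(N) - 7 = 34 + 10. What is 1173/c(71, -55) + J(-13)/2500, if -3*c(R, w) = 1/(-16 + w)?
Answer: 624622551/2500 ≈ 2.4985e+5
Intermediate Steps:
J(N) = 51 (J(N) = 7 + (34 + 10) = 7 + 44 = 51)
c(R, w) = -1/(3*(-16 + w))
1173/c(71, -55) + J(-13)/2500 = 1173/((-1/(-48 + 3*(-55)))) + 51/2500 = 1173/((-1/(-48 - 165))) + 51*(1/2500) = 1173/((-1/(-213))) + 51/2500 = 1173/((-1*(-1/213))) + 51/2500 = 1173/(1/213) + 51/2500 = 1173*213 + 51/2500 = 249849 + 51/2500 = 624622551/2500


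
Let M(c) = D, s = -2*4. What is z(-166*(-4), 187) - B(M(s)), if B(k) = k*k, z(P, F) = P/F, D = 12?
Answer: -26264/187 ≈ -140.45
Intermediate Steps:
s = -8
M(c) = 12
B(k) = k²
z(-166*(-4), 187) - B(M(s)) = -166*(-4)/187 - 1*12² = 664*(1/187) - 1*144 = 664/187 - 144 = -26264/187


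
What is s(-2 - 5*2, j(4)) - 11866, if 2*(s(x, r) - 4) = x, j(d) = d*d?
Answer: -11868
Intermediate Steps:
j(d) = d**2
s(x, r) = 4 + x/2
s(-2 - 5*2, j(4)) - 11866 = (4 + (-2 - 5*2)/2) - 11866 = (4 + (-2 - 10)/2) - 11866 = (4 + (1/2)*(-12)) - 11866 = (4 - 6) - 11866 = -2 - 11866 = -11868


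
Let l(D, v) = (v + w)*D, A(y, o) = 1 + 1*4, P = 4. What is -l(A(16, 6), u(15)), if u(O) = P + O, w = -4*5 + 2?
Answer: -5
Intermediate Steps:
w = -18 (w = -20 + 2 = -18)
u(O) = 4 + O
A(y, o) = 5 (A(y, o) = 1 + 4 = 5)
l(D, v) = D*(-18 + v) (l(D, v) = (v - 18)*D = (-18 + v)*D = D*(-18 + v))
-l(A(16, 6), u(15)) = -5*(-18 + (4 + 15)) = -5*(-18 + 19) = -5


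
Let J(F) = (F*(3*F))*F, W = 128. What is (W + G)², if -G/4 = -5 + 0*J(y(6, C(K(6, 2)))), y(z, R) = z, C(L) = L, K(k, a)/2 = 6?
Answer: 21904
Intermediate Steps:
K(k, a) = 12 (K(k, a) = 2*6 = 12)
J(F) = 3*F³ (J(F) = (3*F²)*F = 3*F³)
G = 20 (G = -4*(-5 + 0*(3*6³)) = -4*(-5 + 0*(3*216)) = -4*(-5 + 0*648) = -4*(-5 + 0) = -4*(-5) = 20)
(W + G)² = (128 + 20)² = 148² = 21904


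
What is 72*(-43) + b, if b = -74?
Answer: -3170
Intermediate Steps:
72*(-43) + b = 72*(-43) - 74 = -3096 - 74 = -3170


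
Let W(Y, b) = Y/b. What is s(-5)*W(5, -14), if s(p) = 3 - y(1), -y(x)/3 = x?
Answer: -15/7 ≈ -2.1429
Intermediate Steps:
y(x) = -3*x
s(p) = 6 (s(p) = 3 - (-3) = 3 - 1*(-3) = 3 + 3 = 6)
s(-5)*W(5, -14) = 6*(5/(-14)) = 6*(5*(-1/14)) = 6*(-5/14) = -15/7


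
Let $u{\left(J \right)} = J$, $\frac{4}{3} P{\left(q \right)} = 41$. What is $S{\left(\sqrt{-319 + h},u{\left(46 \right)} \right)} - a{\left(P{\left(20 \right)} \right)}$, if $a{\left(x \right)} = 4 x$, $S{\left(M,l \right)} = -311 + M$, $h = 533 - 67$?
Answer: $-434 + 7 \sqrt{3} \approx -421.88$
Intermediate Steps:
$P{\left(q \right)} = \frac{123}{4}$ ($P{\left(q \right)} = \frac{3}{4} \cdot 41 = \frac{123}{4}$)
$h = 466$ ($h = 533 - 67 = 466$)
$S{\left(\sqrt{-319 + h},u{\left(46 \right)} \right)} - a{\left(P{\left(20 \right)} \right)} = \left(-311 + \sqrt{-319 + 466}\right) - 4 \cdot \frac{123}{4} = \left(-311 + \sqrt{147}\right) - 123 = \left(-311 + 7 \sqrt{3}\right) - 123 = -434 + 7 \sqrt{3}$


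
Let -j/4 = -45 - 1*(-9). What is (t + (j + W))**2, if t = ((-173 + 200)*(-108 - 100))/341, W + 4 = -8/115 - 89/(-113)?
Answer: 303141916281729001/19636375377025 ≈ 15438.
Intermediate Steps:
W = -42649/12995 (W = -4 + (-8/115 - 89/(-113)) = -4 + (-8*1/115 - 89*(-1/113)) = -4 + (-8/115 + 89/113) = -4 + 9331/12995 = -42649/12995 ≈ -3.2820)
j = 144 (j = -4*(-45 - 1*(-9)) = -4*(-45 + 9) = -4*(-36) = 144)
t = -5616/341 (t = (27*(-208))*(1/341) = -5616*1/341 = -5616/341 ≈ -16.469)
(t + (j + W))**2 = (-5616/341 + (144 - 42649/12995))**2 = (-5616/341 + 1828631/12995)**2 = (550583251/4431295)**2 = 303141916281729001/19636375377025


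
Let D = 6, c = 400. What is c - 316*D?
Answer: -1496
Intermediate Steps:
c - 316*D = 400 - 316*6 = 400 - 1896 = -1496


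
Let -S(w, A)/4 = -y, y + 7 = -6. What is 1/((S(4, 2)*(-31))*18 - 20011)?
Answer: 1/9005 ≈ 0.00011105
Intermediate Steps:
y = -13 (y = -7 - 6 = -13)
S(w, A) = -52 (S(w, A) = -(-4)*(-13) = -4*13 = -52)
1/((S(4, 2)*(-31))*18 - 20011) = 1/(-52*(-31)*18 - 20011) = 1/(1612*18 - 20011) = 1/(29016 - 20011) = 1/9005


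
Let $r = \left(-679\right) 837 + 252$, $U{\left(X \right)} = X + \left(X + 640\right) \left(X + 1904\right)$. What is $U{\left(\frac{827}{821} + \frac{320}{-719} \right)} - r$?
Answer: $\frac{623055486618769295}{348452909401} \approx 1.7881 \cdot 10^{6}$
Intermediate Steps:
$U{\left(X \right)} = X + \left(640 + X\right) \left(1904 + X\right)$
$r = -568071$ ($r = -568323 + 252 = -568071$)
$U{\left(\frac{827}{821} + \frac{320}{-719} \right)} - r = \left(1218560 + \left(\frac{827}{821} + \frac{320}{-719}\right)^{2} + 2545 \left(\frac{827}{821} + \frac{320}{-719}\right)\right) - -568071 = \left(1218560 + \left(827 \cdot \frac{1}{821} + 320 \left(- \frac{1}{719}\right)\right)^{2} + 2545 \left(827 \cdot \frac{1}{821} + 320 \left(- \frac{1}{719}\right)\right)\right) + 568071 = \left(1218560 + \left(\frac{827}{821} - \frac{320}{719}\right)^{2} + 2545 \left(\frac{827}{821} - \frac{320}{719}\right)\right) + 568071 = \left(1218560 + \left(\frac{331893}{590299}\right)^{2} + 2545 \cdot \frac{331893}{590299}\right) + 568071 = \left(1218560 + \frac{110152963449}{348452909401} + \frac{844667685}{590299}\right) + 568071 = \frac{425109493922433824}{348452909401} + 568071 = \frac{623055486618769295}{348452909401}$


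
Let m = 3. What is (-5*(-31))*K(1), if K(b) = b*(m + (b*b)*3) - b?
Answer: 775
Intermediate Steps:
K(b) = -b + b*(3 + 3*b**2) (K(b) = b*(3 + (b*b)*3) - b = b*(3 + b**2*3) - b = b*(3 + 3*b**2) - b = -b + b*(3 + 3*b**2))
(-5*(-31))*K(1) = (-5*(-31))*(1*(2 + 3*1**2)) = 155*(1*(2 + 3*1)) = 155*(1*(2 + 3)) = 155*(1*5) = 155*5 = 775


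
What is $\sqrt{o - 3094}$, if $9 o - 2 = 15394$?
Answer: $\frac{5 i \sqrt{498}}{3} \approx 37.193 i$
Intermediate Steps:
$o = \frac{5132}{3}$ ($o = \frac{2}{9} + \frac{1}{9} \cdot 15394 = \frac{2}{9} + \frac{15394}{9} = \frac{5132}{3} \approx 1710.7$)
$\sqrt{o - 3094} = \sqrt{\frac{5132}{3} - 3094} = \sqrt{- \frac{4150}{3}} = \frac{5 i \sqrt{498}}{3}$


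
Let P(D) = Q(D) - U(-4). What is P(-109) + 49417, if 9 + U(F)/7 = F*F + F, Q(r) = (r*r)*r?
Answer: -1245633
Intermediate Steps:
Q(r) = r³ (Q(r) = r²*r = r³)
U(F) = -63 + 7*F + 7*F² (U(F) = -63 + 7*(F*F + F) = -63 + 7*(F² + F) = -63 + 7*(F + F²) = -63 + (7*F + 7*F²) = -63 + 7*F + 7*F²)
P(D) = -21 + D³ (P(D) = D³ - (-63 + 7*(-4) + 7*(-4)²) = D³ - (-63 - 28 + 7*16) = D³ - (-63 - 28 + 112) = D³ - 1*21 = D³ - 21 = -21 + D³)
P(-109) + 49417 = (-21 + (-109)³) + 49417 = (-21 - 1295029) + 49417 = -1295050 + 49417 = -1245633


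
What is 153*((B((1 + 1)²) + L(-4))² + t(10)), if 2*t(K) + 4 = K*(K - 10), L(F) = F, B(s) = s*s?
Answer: 21726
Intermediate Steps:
B(s) = s²
t(K) = -2 + K*(-10 + K)/2 (t(K) = -2 + (K*(K - 10))/2 = -2 + (K*(-10 + K))/2 = -2 + K*(-10 + K)/2)
153*((B((1 + 1)²) + L(-4))² + t(10)) = 153*((((1 + 1)²)² - 4)² + (-2 + (½)*10² - 5*10)) = 153*(((2²)² - 4)² + (-2 + (½)*100 - 50)) = 153*((4² - 4)² + (-2 + 50 - 50)) = 153*((16 - 4)² - 2) = 153*(12² - 2) = 153*(144 - 2) = 153*142 = 21726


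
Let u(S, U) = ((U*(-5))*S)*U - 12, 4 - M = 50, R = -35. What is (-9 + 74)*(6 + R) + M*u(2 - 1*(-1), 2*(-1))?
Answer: 1427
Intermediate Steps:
M = -46 (M = 4 - 1*50 = 4 - 50 = -46)
u(S, U) = -12 - 5*S*U² (u(S, U) = ((-5*U)*S)*U - 12 = (-5*S*U)*U - 12 = -5*S*U² - 12 = -12 - 5*S*U²)
(-9 + 74)*(6 + R) + M*u(2 - 1*(-1), 2*(-1)) = (-9 + 74)*(6 - 35) - 46*(-12 - 5*(2 - 1*(-1))*(2*(-1))²) = 65*(-29) - 46*(-12 - 5*(2 + 1)*(-2)²) = -1885 - 46*(-12 - 5*3*4) = -1885 - 46*(-12 - 60) = -1885 - 46*(-72) = -1885 + 3312 = 1427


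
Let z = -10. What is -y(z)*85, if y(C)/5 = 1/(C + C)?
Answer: 85/4 ≈ 21.250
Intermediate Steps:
y(C) = 5/(2*C) (y(C) = 5/(C + C) = 5/((2*C)) = 5*(1/(2*C)) = 5/(2*C))
-y(z)*85 = -(5/2)/(-10)*85 = -(5/2)*(-⅒)*85 = -(-1)*85/4 = -1*(-85/4) = 85/4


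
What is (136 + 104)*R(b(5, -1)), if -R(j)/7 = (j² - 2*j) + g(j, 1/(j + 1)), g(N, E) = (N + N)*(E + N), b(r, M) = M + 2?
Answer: -3360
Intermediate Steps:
b(r, M) = 2 + M
g(N, E) = 2*N*(E + N) (g(N, E) = (2*N)*(E + N) = 2*N*(E + N))
R(j) = -7*j² + 14*j - 14*j*(j + 1/(1 + j)) (R(j) = -7*((j² - 2*j) + 2*j*(1/(j + 1) + j)) = -7*((j² - 2*j) + 2*j*(1/(1 + j) + j)) = -7*((j² - 2*j) + 2*j*(j + 1/(1 + j))) = -7*(j² - 2*j + 2*j*(j + 1/(1 + j))) = -7*j² + 14*j - 14*j*(j + 1/(1 + j)))
(136 + 104)*R(b(5, -1)) = (136 + 104)*((2 - 1)²*(-7 - 21*(2 - 1))/(1 + (2 - 1))) = 240*(1²*(-7 - 21*1)/(1 + 1)) = 240*(1*(-7 - 21)/2) = 240*(1*(½)*(-28)) = 240*(-14) = -3360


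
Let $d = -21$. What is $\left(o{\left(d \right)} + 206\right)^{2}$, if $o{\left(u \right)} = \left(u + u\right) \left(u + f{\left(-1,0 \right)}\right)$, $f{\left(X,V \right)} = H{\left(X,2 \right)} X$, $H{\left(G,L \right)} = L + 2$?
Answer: $1577536$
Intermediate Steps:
$H{\left(G,L \right)} = 2 + L$
$f{\left(X,V \right)} = 4 X$ ($f{\left(X,V \right)} = \left(2 + 2\right) X = 4 X$)
$o{\left(u \right)} = 2 u \left(-4 + u\right)$ ($o{\left(u \right)} = \left(u + u\right) \left(u + 4 \left(-1\right)\right) = 2 u \left(u - 4\right) = 2 u \left(-4 + u\right)$)
$\left(o{\left(d \right)} + 206\right)^{2} = \left(2 \left(-21\right) \left(-4 - 21\right) + 206\right)^{2} = \left(2 \left(-21\right) \left(-25\right) + 206\right)^{2} = \left(1050 + 206\right)^{2} = 1256^{2} = 1577536$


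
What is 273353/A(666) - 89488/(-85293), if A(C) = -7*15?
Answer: -7768567063/2985255 ≈ -2602.3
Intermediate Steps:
A(C) = -105
273353/A(666) - 89488/(-85293) = 273353/(-105) - 89488/(-85293) = 273353*(-1/105) - 89488*(-1/85293) = -273353/105 + 89488/85293 = -7768567063/2985255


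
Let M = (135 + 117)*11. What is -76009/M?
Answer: -76009/2772 ≈ -27.420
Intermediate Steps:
M = 2772 (M = 252*11 = 2772)
-76009/M = -76009/2772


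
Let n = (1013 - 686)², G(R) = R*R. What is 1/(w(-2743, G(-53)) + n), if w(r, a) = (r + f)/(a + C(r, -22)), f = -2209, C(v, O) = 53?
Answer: 1431/153012923 ≈ 9.3522e-6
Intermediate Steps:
G(R) = R²
n = 106929 (n = 327² = 106929)
w(r, a) = (-2209 + r)/(53 + a) (w(r, a) = (r - 2209)/(a + 53) = (-2209 + r)/(53 + a))
1/(w(-2743, G(-53)) + n) = 1/((-2209 - 2743)/(53 + (-53)²) + 106929) = 1/(-4952/(53 + 2809) + 106929) = 1/(-4952/2862 + 106929) = 1/((1/2862)*(-4952) + 106929) = 1/(-2476/1431 + 106929) = 1/(153012923/1431) = 1431/153012923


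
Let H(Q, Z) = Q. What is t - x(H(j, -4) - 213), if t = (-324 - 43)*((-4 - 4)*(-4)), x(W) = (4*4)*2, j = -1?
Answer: -11776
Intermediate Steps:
x(W) = 32 (x(W) = 16*2 = 32)
t = -11744 (t = -(-2936)*(-4) = -367*32 = -11744)
t - x(H(j, -4) - 213) = -11744 - 1*32 = -11744 - 32 = -11776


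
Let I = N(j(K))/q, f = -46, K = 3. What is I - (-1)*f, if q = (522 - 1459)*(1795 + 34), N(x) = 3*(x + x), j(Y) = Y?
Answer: -78833576/1713773 ≈ -46.000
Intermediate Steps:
N(x) = 6*x (N(x) = 3*(2*x) = 6*x)
q = -1713773 (q = -937*1829 = -1713773)
I = -18/1713773 (I = (6*3)/(-1713773) = 18*(-1/1713773) = -18/1713773 ≈ -1.0503e-5)
I - (-1)*f = -18/1713773 - (-1)*(-46) = -18/1713773 - 1*46 = -18/1713773 - 46 = -78833576/1713773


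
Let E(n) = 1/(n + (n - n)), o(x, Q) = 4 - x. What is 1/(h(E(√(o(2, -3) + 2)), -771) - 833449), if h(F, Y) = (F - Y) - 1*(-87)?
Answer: -2/1665181 ≈ -1.2011e-6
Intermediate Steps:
E(n) = 1/n (E(n) = 1/(n + 0) = 1/n)
h(F, Y) = 87 + F - Y (h(F, Y) = (F - Y) + 87 = 87 + F - Y)
1/(h(E(√(o(2, -3) + 2)), -771) - 833449) = 1/((87 + 1/(√((4 - 1*2) + 2)) - 1*(-771)) - 833449) = 1/((87 + 1/(√((4 - 2) + 2)) + 771) - 833449) = 1/((87 + 1/(√(2 + 2)) + 771) - 833449) = 1/((87 + 1/(√4) + 771) - 833449) = 1/((87 + 1/2 + 771) - 833449) = 1/((87 + ½ + 771) - 833449) = 1/(1717/2 - 833449) = 1/(-1665181/2) = -2/1665181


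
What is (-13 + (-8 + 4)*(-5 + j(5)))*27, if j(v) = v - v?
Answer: 189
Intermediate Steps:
j(v) = 0
(-13 + (-8 + 4)*(-5 + j(5)))*27 = (-13 + (-8 + 4)*(-5 + 0))*27 = (-13 - 4*(-5))*27 = (-13 + 20)*27 = 7*27 = 189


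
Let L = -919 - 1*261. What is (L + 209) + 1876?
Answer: 905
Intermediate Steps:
L = -1180 (L = -919 - 261 = -1180)
(L + 209) + 1876 = (-1180 + 209) + 1876 = -971 + 1876 = 905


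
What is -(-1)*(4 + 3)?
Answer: 7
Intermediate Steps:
-(-1)*(4 + 3) = -(-1)*7 = -1*(-7) = 7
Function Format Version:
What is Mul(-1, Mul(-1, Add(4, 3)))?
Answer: 7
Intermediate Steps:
Mul(-1, Mul(-1, Add(4, 3))) = Mul(-1, Mul(-1, 7)) = Mul(-1, -7) = 7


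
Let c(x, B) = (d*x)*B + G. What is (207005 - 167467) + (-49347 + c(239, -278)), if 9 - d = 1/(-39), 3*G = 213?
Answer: -23767366/39 ≈ -6.0942e+5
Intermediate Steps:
G = 71 (G = (⅓)*213 = 71)
d = 352/39 (d = 9 - 1/(-39) = 9 - 1*(-1/39) = 9 + 1/39 = 352/39 ≈ 9.0256)
c(x, B) = 71 + 352*B*x/39 (c(x, B) = (352*x/39)*B + 71 = 352*B*x/39 + 71 = 71 + 352*B*x/39)
(207005 - 167467) + (-49347 + c(239, -278)) = (207005 - 167467) + (-49347 + (71 + (352/39)*(-278)*239)) = 39538 + (-49347 + (71 - 23387584/39)) = 39538 + (-49347 - 23384815/39) = 39538 - 25309348/39 = -23767366/39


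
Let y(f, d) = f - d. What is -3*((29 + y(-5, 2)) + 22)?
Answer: -132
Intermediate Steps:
-3*((29 + y(-5, 2)) + 22) = -3*((29 + (-5 - 1*2)) + 22) = -3*((29 + (-5 - 2)) + 22) = -3*((29 - 7) + 22) = -3*(22 + 22) = -3*44 = -132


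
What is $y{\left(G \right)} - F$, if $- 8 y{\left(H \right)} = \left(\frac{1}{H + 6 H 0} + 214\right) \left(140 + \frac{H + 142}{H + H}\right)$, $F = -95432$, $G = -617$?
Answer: $\frac{558405172673}{6091024} \approx 91677.0$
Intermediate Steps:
$y{\left(H \right)} = - \frac{\left(140 + \frac{142 + H}{2 H}\right) \left(214 + \frac{1}{H}\right)}{8}$ ($y{\left(H \right)} = - \frac{\left(\frac{1}{H + 6 H 0} + 214\right) \left(140 + \frac{H + 142}{H + H}\right)}{8} = - \frac{\left(\frac{1}{H + 0} + 214\right) \left(140 + \frac{142 + H}{2 H}\right)}{8} = - \frac{\left(\frac{1}{H} + 214\right) \left(140 + \left(142 + H\right) \frac{1}{2 H}\right)}{8} = - \frac{\left(214 + \frac{1}{H}\right) \left(140 + \frac{142 + H}{2 H}\right)}{8} = - \frac{\left(140 + \frac{142 + H}{2 H}\right) \left(214 + \frac{1}{H}\right)}{8}$)
$y{\left(G \right)} - F = \frac{-142 - 60134 \left(-617\right)^{2} - -18922773}{16 \cdot 380689} - -95432 = \frac{1}{16} \cdot \frac{1}{380689} \left(-142 - 22892352326 + 18922773\right) + 95432 = \frac{1}{16} \cdot \frac{1}{380689} \left(-22873429695\right) + 95432 = - \frac{22873429695}{6091024} + 95432 = \frac{558405172673}{6091024}$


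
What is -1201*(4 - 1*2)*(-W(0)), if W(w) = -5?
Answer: -12010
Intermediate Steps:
-1201*(4 - 1*2)*(-W(0)) = -1201*(4 - 1*2)*(-1*(-5)) = -1201*(4 - 2)*5 = -2402*5 = -1201*10 = -12010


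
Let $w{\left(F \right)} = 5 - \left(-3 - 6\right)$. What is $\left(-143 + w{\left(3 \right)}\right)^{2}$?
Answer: $16641$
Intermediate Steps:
$w{\left(F \right)} = 14$ ($w{\left(F \right)} = 5 - \left(-3 - 6\right) = 5 - -9 = 5 + 9 = 14$)
$\left(-143 + w{\left(3 \right)}\right)^{2} = \left(-143 + 14\right)^{2} = \left(-129\right)^{2} = 16641$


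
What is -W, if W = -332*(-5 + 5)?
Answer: 0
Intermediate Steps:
W = 0 (W = -332*0 = -83*0 = 0)
-W = -1*0 = 0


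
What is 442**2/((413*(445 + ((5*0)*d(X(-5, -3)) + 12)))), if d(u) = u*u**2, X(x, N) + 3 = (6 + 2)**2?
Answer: 195364/188741 ≈ 1.0351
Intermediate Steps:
X(x, N) = 61 (X(x, N) = -3 + (6 + 2)**2 = -3 + 8**2 = -3 + 64 = 61)
d(u) = u**3
442**2/((413*(445 + ((5*0)*d(X(-5, -3)) + 12)))) = 442**2/((413*(445 + ((5*0)*61**3 + 12)))) = 195364/((413*(445 + (0*226981 + 12)))) = 195364/((413*(445 + (0 + 12)))) = 195364/((413*(445 + 12))) = 195364/((413*457)) = 195364/188741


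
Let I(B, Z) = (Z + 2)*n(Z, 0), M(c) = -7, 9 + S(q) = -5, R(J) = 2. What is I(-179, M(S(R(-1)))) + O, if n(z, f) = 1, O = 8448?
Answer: 8443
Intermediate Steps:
S(q) = -14 (S(q) = -9 - 5 = -14)
I(B, Z) = 2 + Z (I(B, Z) = (Z + 2)*1 = (2 + Z)*1 = 2 + Z)
I(-179, M(S(R(-1)))) + O = (2 - 7) + 8448 = -5 + 8448 = 8443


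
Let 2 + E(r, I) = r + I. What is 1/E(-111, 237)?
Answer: 1/124 ≈ 0.0080645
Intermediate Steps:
E(r, I) = -2 + I + r (E(r, I) = -2 + (r + I) = -2 + (I + r) = -2 + I + r)
1/E(-111, 237) = 1/(-2 + 237 - 111) = 1/124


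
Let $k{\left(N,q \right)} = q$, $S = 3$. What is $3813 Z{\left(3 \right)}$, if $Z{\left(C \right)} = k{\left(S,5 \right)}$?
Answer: $19065$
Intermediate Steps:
$Z{\left(C \right)} = 5$
$3813 Z{\left(3 \right)} = 3813 \cdot 5 = 19065$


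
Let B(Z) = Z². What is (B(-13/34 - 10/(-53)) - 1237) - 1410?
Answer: -8595227187/3247204 ≈ -2647.0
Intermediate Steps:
(B(-13/34 - 10/(-53)) - 1237) - 1410 = ((-13/34 - 10/(-53))² - 1237) - 1410 = ((-13*1/34 - 10*(-1/53))² - 1237) - 1410 = ((-13/34 + 10/53)² - 1237) - 1410 = ((-349/1802)² - 1237) - 1410 = (121801/3247204 - 1237) - 1410 = -4016669547/3247204 - 1410 = -8595227187/3247204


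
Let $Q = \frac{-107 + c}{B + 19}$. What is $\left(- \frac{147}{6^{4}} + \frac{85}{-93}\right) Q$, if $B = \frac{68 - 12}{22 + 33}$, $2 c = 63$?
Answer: $\frac{114268495}{29489184} \approx 3.8749$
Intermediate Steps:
$c = \frac{63}{2}$ ($c = \frac{1}{2} \cdot 63 = \frac{63}{2} \approx 31.5$)
$B = \frac{56}{55} \approx 1.0182$
$Q = - \frac{8305}{2202}$ ($Q = \frac{-107 + \frac{63}{2}}{\frac{56}{55} + 19} = - \frac{151}{2 \cdot \frac{1101}{55}} = \left(- \frac{151}{2}\right) \frac{55}{1101} = - \frac{8305}{2202} \approx -3.7716$)
$\left(- \frac{147}{6^{4}} + \frac{85}{-93}\right) Q = \left(- \frac{147}{6^{4}} + \frac{85}{-93}\right) \left(- \frac{8305}{2202}\right) = \left(- \frac{147}{1296} + 85 \left(- \frac{1}{93}\right)\right) \left(- \frac{8305}{2202}\right) = \left(\left(-147\right) \frac{1}{1296} - \frac{85}{93}\right) \left(- \frac{8305}{2202}\right) = \left(- \frac{49}{432} - \frac{85}{93}\right) \left(- \frac{8305}{2202}\right) = \left(- \frac{13759}{13392}\right) \left(- \frac{8305}{2202}\right) = \frac{114268495}{29489184}$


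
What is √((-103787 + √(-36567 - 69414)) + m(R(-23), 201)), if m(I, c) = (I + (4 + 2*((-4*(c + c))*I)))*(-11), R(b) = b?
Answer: √(-917226 + I*√105981) ≈ 0.17 + 957.72*I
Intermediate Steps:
m(I, c) = -44 - 11*I + 176*I*c (m(I, c) = (I + (4 + 2*((-8*c)*I)))*(-11) = (I + (4 + 2*(-8*I*c)))*(-11) = (I + (4 - 16*I*c))*(-11) = (4 + I - 16*I*c)*(-11) = -44 - 11*I + 176*I*c)
√((-103787 + √(-36567 - 69414)) + m(R(-23), 201)) = √((-103787 + √(-36567 - 69414)) + (-44 - 11*(-23) + 176*(-23)*201)) = √((-103787 + √(-105981)) + (-44 + 253 - 813648)) = √((-103787 + I*√105981) - 813439) = √(-917226 + I*√105981)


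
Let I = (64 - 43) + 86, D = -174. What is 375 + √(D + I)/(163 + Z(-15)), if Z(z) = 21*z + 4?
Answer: 375 - I*√67/148 ≈ 375.0 - 0.055306*I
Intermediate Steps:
Z(z) = 4 + 21*z
I = 107 (I = 21 + 86 = 107)
375 + √(D + I)/(163 + Z(-15)) = 375 + √(-174 + 107)/(163 + (4 + 21*(-15))) = 375 + √(-67)/(163 + (4 - 315)) = 375 + (I*√67)/(163 - 311) = 375 + (I*√67)/(-148) = 375 + (I*√67)*(-1/148) = 375 - I*√67/148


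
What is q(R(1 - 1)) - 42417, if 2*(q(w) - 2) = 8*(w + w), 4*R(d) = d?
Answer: -42415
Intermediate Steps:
R(d) = d/4
q(w) = 2 + 8*w (q(w) = 2 + (8*(w + w))/2 = 2 + (8*(2*w))/2 = 2 + (16*w)/2 = 2 + 8*w)
q(R(1 - 1)) - 42417 = (2 + 8*((1 - 1)/4)) - 42417 = (2 + 8*((¼)*0)) - 42417 = (2 + 8*0) - 42417 = (2 + 0) - 42417 = 2 - 42417 = -42415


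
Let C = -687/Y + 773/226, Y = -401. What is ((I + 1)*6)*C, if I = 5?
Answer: 8374230/45313 ≈ 184.81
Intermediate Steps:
C = 465235/90626 (C = -687/(-401) + 773/226 = -687*(-1/401) + 773*(1/226) = 687/401 + 773/226 = 465235/90626 ≈ 5.1336)
((I + 1)*6)*C = ((5 + 1)*6)*(465235/90626) = (6*6)*(465235/90626) = 36*(465235/90626) = 8374230/45313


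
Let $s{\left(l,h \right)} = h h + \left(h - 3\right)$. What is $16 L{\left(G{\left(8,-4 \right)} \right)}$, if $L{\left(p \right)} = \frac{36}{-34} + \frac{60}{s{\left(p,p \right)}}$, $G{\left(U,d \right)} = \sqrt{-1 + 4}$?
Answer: $- \frac{288}{17} + 320 \sqrt{3} \approx 537.32$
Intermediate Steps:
$G{\left(U,d \right)} = \sqrt{3}$
$s{\left(l,h \right)} = -3 + h + h^{2}$ ($s{\left(l,h \right)} = h^{2} + \left(-3 + h\right) = -3 + h + h^{2}$)
$L{\left(p \right)} = - \frac{18}{17} + \frac{60}{-3 + p + p^{2}}$ ($L{\left(p \right)} = \frac{36}{-34} + \frac{60}{-3 + p + p^{2}} = 36 \left(- \frac{1}{34}\right) + \frac{60}{-3 + p + p^{2}} = - \frac{18}{17} + \frac{60}{-3 + p + p^{2}}$)
$16 L{\left(G{\left(8,-4 \right)} \right)} = 16 \left(- \frac{18}{17} + \frac{60}{-3 + \sqrt{3} + \left(\sqrt{3}\right)^{2}}\right) = 16 \left(- \frac{18}{17} + \frac{60}{-3 + \sqrt{3} + 3}\right) = 16 \left(- \frac{18}{17} + \frac{60}{\sqrt{3}}\right) = 16 \left(- \frac{18}{17} + 60 \frac{\sqrt{3}}{3}\right) = 16 \left(- \frac{18}{17} + 20 \sqrt{3}\right) = - \frac{288}{17} + 320 \sqrt{3}$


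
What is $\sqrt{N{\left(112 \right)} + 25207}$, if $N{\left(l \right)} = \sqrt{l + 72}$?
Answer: $\sqrt{25207 + 2 \sqrt{46}} \approx 158.81$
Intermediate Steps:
$N{\left(l \right)} = \sqrt{72 + l}$
$\sqrt{N{\left(112 \right)} + 25207} = \sqrt{\sqrt{72 + 112} + 25207} = \sqrt{\sqrt{184} + 25207} = \sqrt{2 \sqrt{46} + 25207} = \sqrt{25207 + 2 \sqrt{46}}$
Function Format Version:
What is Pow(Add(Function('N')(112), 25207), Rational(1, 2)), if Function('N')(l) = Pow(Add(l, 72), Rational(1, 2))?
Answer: Pow(Add(25207, Mul(2, Pow(46, Rational(1, 2)))), Rational(1, 2)) ≈ 158.81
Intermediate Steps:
Function('N')(l) = Pow(Add(72, l), Rational(1, 2))
Pow(Add(Function('N')(112), 25207), Rational(1, 2)) = Pow(Add(Pow(Add(72, 112), Rational(1, 2)), 25207), Rational(1, 2)) = Pow(Add(Pow(184, Rational(1, 2)), 25207), Rational(1, 2)) = Pow(Add(Mul(2, Pow(46, Rational(1, 2))), 25207), Rational(1, 2)) = Pow(Add(25207, Mul(2, Pow(46, Rational(1, 2)))), Rational(1, 2))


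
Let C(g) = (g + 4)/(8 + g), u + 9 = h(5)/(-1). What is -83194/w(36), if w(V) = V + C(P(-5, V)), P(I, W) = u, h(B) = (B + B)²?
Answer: -8402594/3741 ≈ -2246.1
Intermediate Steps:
h(B) = 4*B² (h(B) = (2*B)² = 4*B²)
u = -109 (u = -9 + (4*5²)/(-1) = -9 + (4*25)*(-1) = -9 + 100*(-1) = -9 - 100 = -109)
P(I, W) = -109
C(g) = (4 + g)/(8 + g)
w(V) = 105/101 + V (w(V) = V + (4 - 109)/(8 - 109) = V - 105/(-101) = V - 1/101*(-105) = V + 105/101 = 105/101 + V)
-83194/w(36) = -83194/(105/101 + 36) = -83194/3741/101 = -83194*101/3741 = -8402594/3741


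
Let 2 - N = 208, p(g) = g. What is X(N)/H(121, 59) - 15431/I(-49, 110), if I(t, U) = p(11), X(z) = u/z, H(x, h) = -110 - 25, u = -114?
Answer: -71522894/50985 ≈ -1402.8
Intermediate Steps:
H(x, h) = -135
N = -206 (N = 2 - 1*208 = 2 - 208 = -206)
X(z) = -114/z
I(t, U) = 11
X(N)/H(121, 59) - 15431/I(-49, 110) = -114/(-206)/(-135) - 15431/11 = -114*(-1/206)*(-1/135) - 15431*1/11 = (57/103)*(-1/135) - 15431/11 = -19/4635 - 15431/11 = -71522894/50985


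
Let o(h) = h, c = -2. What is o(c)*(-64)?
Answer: 128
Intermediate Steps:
o(c)*(-64) = -2*(-64) = 128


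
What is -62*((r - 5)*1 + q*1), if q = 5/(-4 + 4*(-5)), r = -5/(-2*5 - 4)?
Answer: 25265/84 ≈ 300.77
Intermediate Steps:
r = 5/14 (r = -5/(-10 - 4) = -5/(-14) = -5*(-1/14) = 5/14 ≈ 0.35714)
q = -5/24 (q = 5/(-4 - 20) = 5/(-24) = 5*(-1/24) = -5/24 ≈ -0.20833)
-62*((r - 5)*1 + q*1) = -62*((5/14 - 5)*1 - 5/24*1) = -62*(-65/14*1 - 5/24) = -62*(-65/14 - 5/24) = -62*(-815/168) = 25265/84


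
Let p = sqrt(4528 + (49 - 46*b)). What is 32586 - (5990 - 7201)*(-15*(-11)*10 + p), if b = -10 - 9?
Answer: 2030736 + 1211*sqrt(5451) ≈ 2.1201e+6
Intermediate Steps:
b = -19
p = sqrt(5451) (p = sqrt(4528 + (49 - 46*(-19))) = sqrt(4528 + (49 + 874)) = sqrt(4528 + 923) = sqrt(5451) ≈ 73.831)
32586 - (5990 - 7201)*(-15*(-11)*10 + p) = 32586 - (5990 - 7201)*(-15*(-11)*10 + sqrt(5451)) = 32586 - (-1211)*(165*10 + sqrt(5451)) = 32586 - (-1211)*(1650 + sqrt(5451)) = 32586 - (-1998150 - 1211*sqrt(5451)) = 32586 + (1998150 + 1211*sqrt(5451)) = 2030736 + 1211*sqrt(5451)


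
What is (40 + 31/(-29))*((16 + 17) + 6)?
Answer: 44031/29 ≈ 1518.3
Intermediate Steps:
(40 + 31/(-29))*((16 + 17) + 6) = (40 + 31*(-1/29))*(33 + 6) = (40 - 31/29)*39 = (1129/29)*39 = 44031/29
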